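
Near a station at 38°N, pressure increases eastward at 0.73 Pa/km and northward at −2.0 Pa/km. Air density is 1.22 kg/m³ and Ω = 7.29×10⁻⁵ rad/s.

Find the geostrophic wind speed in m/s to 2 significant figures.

19 m/s

Coriolis parameter at 38°N:
f = 2Ω sin φ = 2 × 7.29×10⁻⁵ × sin 38° = 8.98×10⁻⁵ s⁻¹
Component geostrophic relations (x east, y north):
u_g = −(1/(fρ)) ∂P/∂y,  v_g = (1/(fρ)) ∂P/∂x
u_g = −(−2.0×10⁻³)/(8.98×10⁻⁵ × 1.22) = 18.3 m/s;  v_g = (0.73×10⁻³)/(8.98×10⁻⁵ × 1.22) = 6.67 m/s
|V_g| = √(u_g² + v_g²) = 19.4 m/s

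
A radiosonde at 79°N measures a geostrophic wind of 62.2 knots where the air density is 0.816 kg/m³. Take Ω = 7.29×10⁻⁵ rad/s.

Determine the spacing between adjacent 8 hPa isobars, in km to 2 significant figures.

Coriolis parameter at 79°N:
f = 2Ω sin φ = 2 × 7.29×10⁻⁵ × sin 79° = 1.43×10⁻⁴ s⁻¹
Wind speed in SI: 62.2 knots = 32.0 m/s
Geostrophic balance rearranged: |∂P/∂n| = f ρ V_g
|∂P/∂n| = 1.43×10⁻⁴ × 0.816 × 32.0 = 3.74×10⁻³ Pa/m
Isobar spacing: Δn = ΔP/|∂P/∂n| = 800 Pa / 3.74×10⁻³ Pa/m = 214076 m ≈ 210 km

210 km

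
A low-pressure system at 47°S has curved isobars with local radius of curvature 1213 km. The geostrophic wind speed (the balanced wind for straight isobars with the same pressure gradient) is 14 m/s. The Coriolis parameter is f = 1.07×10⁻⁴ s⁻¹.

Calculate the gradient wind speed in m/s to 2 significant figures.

13 m/s

Around a low, centrifugal force acts outward with Coriolis, so pressure-gradient force balances both:
(1/ρ)|∂P/∂n| = fV + V²/R  →  V² + fR·V − fR·V_g = 0
With fR = 1.07×10⁻⁴ × 1213×10³ m = 130 m/s:
V = [−fR + √((fR)² + 4 fR V_g)]/2 = [−130 + √(130² + 4×130×14)]/2 = 12.7 m/s
Subgeostrophic (V < V_g = 14 m/s), as expected around a low.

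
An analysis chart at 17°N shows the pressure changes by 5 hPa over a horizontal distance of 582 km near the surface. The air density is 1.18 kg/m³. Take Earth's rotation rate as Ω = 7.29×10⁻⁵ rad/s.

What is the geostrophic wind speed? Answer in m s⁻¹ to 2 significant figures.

17 m s⁻¹

Coriolis parameter at 17°N:
f = 2Ω sin φ = 2 × 7.29×10⁻⁵ × sin 17° = 4.26×10⁻⁵ s⁻¹
Pressure gradient: |∂P/∂n| = 500 Pa / 582000 m = 8.59×10⁻⁴ Pa/m
Geostrophic balance (pressure-gradient force = Coriolis force):
V_g = (1/(fρ)) |∂P/∂n| = 8.59×10⁻⁴ / (4.26×10⁻⁵ × 1.18) = 17.1 m/s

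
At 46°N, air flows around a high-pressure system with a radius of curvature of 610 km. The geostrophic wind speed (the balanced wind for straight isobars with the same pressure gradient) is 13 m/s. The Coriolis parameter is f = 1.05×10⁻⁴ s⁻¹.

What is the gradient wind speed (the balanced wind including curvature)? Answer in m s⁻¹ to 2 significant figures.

18 m s⁻¹

Around a high, pressure-gradient force acts outward with centrifugal, so Coriolis balances both:
fV = (1/ρ)|∂P/∂n| + V²/R  →  V² − fR·V + fR·V_g = 0
With fR = 1.05×10⁻⁴ × 610×10³ m = 64.0 m/s:
V = [fR − √((fR)² − 4 fR V_g)]/2 = [64.0 − √(64.0² − 4×64.0×13)]/2 = 18.1 m/s
Supergeostrophic (V > V_g = 13 m/s), as expected around a high.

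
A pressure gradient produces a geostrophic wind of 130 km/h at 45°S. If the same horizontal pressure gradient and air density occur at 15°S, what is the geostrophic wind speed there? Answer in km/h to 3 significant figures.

With the same pressure gradient and density, V_g ∝ 1/f ∝ 1/sin φ.
V₂ = V₁ · sin φ₁ / sin φ₂ = 130 × sin 45° / sin 15°
V₂ = 130 × 0.7071/0.2588 = 355 km/h

355 km/h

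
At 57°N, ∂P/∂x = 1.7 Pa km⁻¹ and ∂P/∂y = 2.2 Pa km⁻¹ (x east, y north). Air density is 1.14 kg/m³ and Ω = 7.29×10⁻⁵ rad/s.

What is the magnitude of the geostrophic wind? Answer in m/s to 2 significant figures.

Coriolis parameter at 57°N:
f = 2Ω sin φ = 2 × 7.29×10⁻⁵ × sin 57° = 1.22×10⁻⁴ s⁻¹
Component geostrophic relations (x east, y north):
u_g = −(1/(fρ)) ∂P/∂y,  v_g = (1/(fρ)) ∂P/∂x
u_g = −(2.2×10⁻³)/(1.22×10⁻⁴ × 1.14) = −15.8 m/s;  v_g = (1.7×10⁻³)/(1.22×10⁻⁴ × 1.14) = 12.2 m/s
|V_g| = √(u_g² + v_g²) = 19.9 m/s

20 m/s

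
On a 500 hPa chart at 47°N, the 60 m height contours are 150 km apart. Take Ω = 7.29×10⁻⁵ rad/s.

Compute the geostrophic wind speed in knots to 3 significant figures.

Coriolis parameter at 47°N:
f = 2Ω sin φ = 2 × 7.29×10⁻⁵ × sin 47° = 1.07×10⁻⁴ s⁻¹
Height gradient: |∂Z/∂n| = 60 m / 150000 m = 4.00×10⁻⁴
On a pressure surface, geostrophic balance gives V_g = (g/f)|∂Z/∂n|:
V_g = 9.81 × 4.00×10⁻⁴ / 1.07×10⁻⁴ = 36.8 m/s
Converting: 36.8 m/s × 1.944 = 71.5 knots

71.5 knots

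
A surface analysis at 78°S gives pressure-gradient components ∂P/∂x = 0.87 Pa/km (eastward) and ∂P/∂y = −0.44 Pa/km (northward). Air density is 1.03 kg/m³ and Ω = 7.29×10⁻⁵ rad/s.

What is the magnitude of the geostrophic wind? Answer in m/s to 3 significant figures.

6.64 m/s

Coriolis parameter at 78°S:
f = 2Ω sin φ = 2 × 7.29×10⁻⁵ × sin 78° = 1.43×10⁻⁴ s⁻¹
In the Southern Hemisphere f is negative: f = −1.43×10⁻⁴ s⁻¹.
Component geostrophic relations (x east, y north):
u_g = −(1/(fρ)) ∂P/∂y,  v_g = (1/(fρ)) ∂P/∂x
u_g = −(−0.44×10⁻³)/(−1.43×10⁻⁴ × 1.03) = −3.00 m/s;  v_g = (0.87×10⁻³)/(−1.43×10⁻⁴ × 1.03) = −5.92 m/s
|V_g| = √(u_g² + v_g²) = 6.64 m/s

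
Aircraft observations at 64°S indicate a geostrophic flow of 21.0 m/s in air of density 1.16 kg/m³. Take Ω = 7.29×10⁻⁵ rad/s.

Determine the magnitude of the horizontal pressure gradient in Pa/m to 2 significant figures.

Coriolis parameter at 64°S:
f = 2Ω sin φ = 2 × 7.29×10⁻⁵ × sin 64° = 1.31×10⁻⁴ s⁻¹
Geostrophic balance rearranged: |∂P/∂n| = f ρ V_g
|∂P/∂n| = 1.31×10⁻⁴ × 1.16 × 21.0 = 3.19×10⁻³ Pa/m

3.2×10⁻³ Pa/m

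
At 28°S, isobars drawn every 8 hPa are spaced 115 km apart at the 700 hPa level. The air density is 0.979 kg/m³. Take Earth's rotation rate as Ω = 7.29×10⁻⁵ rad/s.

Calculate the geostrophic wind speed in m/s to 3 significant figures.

104 m/s

Coriolis parameter at 28°S:
f = 2Ω sin φ = 2 × 7.29×10⁻⁵ × sin 28° = 6.84×10⁻⁵ s⁻¹
Pressure gradient: |∂P/∂n| = 800 Pa / 115000 m = 6.96×10⁻³ Pa/m
Geostrophic balance (pressure-gradient force = Coriolis force):
V_g = (1/(fρ)) |∂P/∂n| = 6.96×10⁻³ / (6.84×10⁻⁵ × 0.979) = 104 m/s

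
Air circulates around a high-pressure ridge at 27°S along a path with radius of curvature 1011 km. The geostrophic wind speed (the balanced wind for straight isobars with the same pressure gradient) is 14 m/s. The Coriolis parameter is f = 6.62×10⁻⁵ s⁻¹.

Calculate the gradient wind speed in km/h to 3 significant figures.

71.8 km/h

Around a high, pressure-gradient force acts outward with centrifugal, so Coriolis balances both:
fV = (1/ρ)|∂P/∂n| + V²/R  →  V² − fR·V + fR·V_g = 0
With fR = 6.62×10⁻⁵ × 1011×10³ m = 66.9 m/s:
V = [fR − √((fR)² − 4 fR V_g)]/2 = [66.9 − √(66.9² − 4×66.9×14)]/2 = 19.9 m/s
Supergeostrophic (V > V_g = 14 m/s), as expected around a high.
Converting: 19.9 m/s × 3.6 = 71.8 km/h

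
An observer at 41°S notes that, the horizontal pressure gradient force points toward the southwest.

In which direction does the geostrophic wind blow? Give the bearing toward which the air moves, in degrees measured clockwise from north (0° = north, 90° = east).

The pressure-gradient force points toward the southwest (bearing 225°).
Geostrophic balance: in the Southern Hemisphere the Coriolis force deflects motion to the left, so the geostrophic wind blows 90° to the left of the pressure-gradient force (low pressure on the right).
Rotating 225° by 90° counterclockwise gives 135° — the wind blows toward the southeast.

135°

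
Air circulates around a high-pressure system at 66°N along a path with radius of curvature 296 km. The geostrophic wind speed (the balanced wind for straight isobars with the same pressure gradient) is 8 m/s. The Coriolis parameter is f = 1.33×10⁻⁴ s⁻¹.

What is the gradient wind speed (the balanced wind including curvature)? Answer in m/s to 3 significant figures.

Around a high, pressure-gradient force acts outward with centrifugal, so Coriolis balances both:
fV = (1/ρ)|∂P/∂n| + V²/R  →  V² − fR·V + fR·V_g = 0
With fR = 1.33×10⁻⁴ × 296×10³ m = 39.4 m/s:
V = [fR − √((fR)² − 4 fR V_g)]/2 = [39.4 − √(39.4² − 4×39.4×8)]/2 = 11.2 m/s
Supergeostrophic (V > V_g = 8 m/s), as expected around a high.

11.2 m/s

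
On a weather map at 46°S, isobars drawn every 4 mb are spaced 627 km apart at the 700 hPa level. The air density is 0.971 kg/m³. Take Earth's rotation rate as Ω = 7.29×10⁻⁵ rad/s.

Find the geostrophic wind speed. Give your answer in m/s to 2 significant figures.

Coriolis parameter at 46°S:
f = 2Ω sin φ = 2 × 7.29×10⁻⁵ × sin 46° = 1.05×10⁻⁴ s⁻¹
Pressure gradient: |∂P/∂n| = 400 Pa / 627000 m = 6.38×10⁻⁴ Pa/m
Geostrophic balance (pressure-gradient force = Coriolis force):
V_g = (1/(fρ)) |∂P/∂n| = 6.38×10⁻⁴ / (1.05×10⁻⁴ × 0.971) = 6.26 m/s

6.3 m/s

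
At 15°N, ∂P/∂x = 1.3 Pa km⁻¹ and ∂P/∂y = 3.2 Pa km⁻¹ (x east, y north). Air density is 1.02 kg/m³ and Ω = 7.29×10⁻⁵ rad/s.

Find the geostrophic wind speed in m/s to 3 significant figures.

Coriolis parameter at 15°N:
f = 2Ω sin φ = 2 × 7.29×10⁻⁵ × sin 15° = 3.77×10⁻⁵ s⁻¹
Component geostrophic relations (x east, y north):
u_g = −(1/(fρ)) ∂P/∂y,  v_g = (1/(fρ)) ∂P/∂x
u_g = −(3.2×10⁻³)/(3.77×10⁻⁵ × 1.02) = −83.1 m/s;  v_g = (1.3×10⁻³)/(3.77×10⁻⁵ × 1.02) = 33.8 m/s
|V_g| = √(u_g² + v_g²) = 89.7 m/s

89.7 m/s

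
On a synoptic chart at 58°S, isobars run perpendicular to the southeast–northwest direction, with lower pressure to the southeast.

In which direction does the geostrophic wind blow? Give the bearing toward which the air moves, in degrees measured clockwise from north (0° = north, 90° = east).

The pressure-gradient force points toward the southeast (bearing 135°).
Geostrophic balance: in the Southern Hemisphere the Coriolis force deflects motion to the left, so the geostrophic wind blows 90° to the left of the pressure-gradient force (low pressure on the right).
Rotating 135° by 90° counterclockwise gives 045° — the wind blows toward the northeast.

045°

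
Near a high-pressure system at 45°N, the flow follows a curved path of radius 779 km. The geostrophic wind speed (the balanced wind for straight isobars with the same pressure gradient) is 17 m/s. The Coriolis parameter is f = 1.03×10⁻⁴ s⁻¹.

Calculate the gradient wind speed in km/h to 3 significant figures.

Around a high, pressure-gradient force acts outward with centrifugal, so Coriolis balances both:
fV = (1/ρ)|∂P/∂n| + V²/R  →  V² − fR·V + fR·V_g = 0
With fR = 1.03×10⁻⁴ × 779×10³ m = 80.2 m/s:
V = [fR − √((fR)² − 4 fR V_g)]/2 = [80.2 − √(80.2² − 4×80.2×17)]/2 = 24.5 m/s
Supergeostrophic (V > V_g = 17 m/s), as expected around a high.
Converting: 24.5 m/s × 3.6 = 88.0 km/h

88.0 km/h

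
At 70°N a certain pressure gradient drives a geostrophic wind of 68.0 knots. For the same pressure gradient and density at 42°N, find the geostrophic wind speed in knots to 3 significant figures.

With the same pressure gradient and density, V_g ∝ 1/f ∝ 1/sin φ.
V₂ = V₁ · sin φ₁ / sin φ₂ = 68.0 × sin 70° / sin 42°
V₂ = 68.0 × 0.9397/0.6691 = 95.5 knots

95.5 knots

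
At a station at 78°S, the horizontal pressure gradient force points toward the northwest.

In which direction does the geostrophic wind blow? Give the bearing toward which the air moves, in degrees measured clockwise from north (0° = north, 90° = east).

The pressure-gradient force points toward the northwest (bearing 315°).
Geostrophic balance: in the Southern Hemisphere the Coriolis force deflects motion to the left, so the geostrophic wind blows 90° to the left of the pressure-gradient force (low pressure on the right).
Rotating 315° by 90° counterclockwise gives 225° — the wind blows toward the southwest.

225°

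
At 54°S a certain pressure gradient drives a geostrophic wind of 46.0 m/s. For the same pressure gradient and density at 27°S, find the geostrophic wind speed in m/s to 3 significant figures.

82.0 m/s

With the same pressure gradient and density, V_g ∝ 1/f ∝ 1/sin φ.
V₂ = V₁ · sin φ₁ / sin φ₂ = 46.0 × sin 54° / sin 27°
V₂ = 46.0 × 0.8090/0.4540 = 82.0 m/s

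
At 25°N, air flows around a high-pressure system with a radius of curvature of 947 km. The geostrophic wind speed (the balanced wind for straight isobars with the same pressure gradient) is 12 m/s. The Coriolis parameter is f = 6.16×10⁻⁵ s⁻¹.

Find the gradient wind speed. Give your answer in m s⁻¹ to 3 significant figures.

16.9 m s⁻¹

Around a high, pressure-gradient force acts outward with centrifugal, so Coriolis balances both:
fV = (1/ρ)|∂P/∂n| + V²/R  →  V² − fR·V + fR·V_g = 0
With fR = 6.16×10⁻⁵ × 947×10³ m = 58.3 m/s:
V = [fR − √((fR)² − 4 fR V_g)]/2 = [58.3 − √(58.3² − 4×58.3×12)]/2 = 16.9 m/s
Supergeostrophic (V > V_g = 12 m/s), as expected around a high.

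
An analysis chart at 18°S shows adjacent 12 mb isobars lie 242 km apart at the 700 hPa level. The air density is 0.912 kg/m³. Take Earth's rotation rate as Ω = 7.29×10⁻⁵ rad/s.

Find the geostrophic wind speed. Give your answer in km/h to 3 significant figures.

Coriolis parameter at 18°S:
f = 2Ω sin φ = 2 × 7.29×10⁻⁵ × sin 18° = 4.51×10⁻⁵ s⁻¹
Pressure gradient: |∂P/∂n| = 1200 Pa / 242000 m = 4.96×10⁻³ Pa/m
Geostrophic balance (pressure-gradient force = Coriolis force):
V_g = (1/(fρ)) |∂P/∂n| = 4.96×10⁻³ / (4.51×10⁻⁵ × 0.912) = 121 m/s
Converting: 121 m/s × 3.6 = 434 km/h

434 km/h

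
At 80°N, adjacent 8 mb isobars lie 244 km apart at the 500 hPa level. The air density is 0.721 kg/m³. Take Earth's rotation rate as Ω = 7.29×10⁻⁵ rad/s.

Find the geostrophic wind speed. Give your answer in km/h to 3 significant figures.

114 km/h

Coriolis parameter at 80°N:
f = 2Ω sin φ = 2 × 7.29×10⁻⁵ × sin 80° = 1.44×10⁻⁴ s⁻¹
Pressure gradient: |∂P/∂n| = 800 Pa / 244000 m = 3.28×10⁻³ Pa/m
Geostrophic balance (pressure-gradient force = Coriolis force):
V_g = (1/(fρ)) |∂P/∂n| = 3.28×10⁻³ / (1.44×10⁻⁴ × 0.721) = 31.7 m/s
Converting: 31.7 m/s × 3.6 = 114 km/h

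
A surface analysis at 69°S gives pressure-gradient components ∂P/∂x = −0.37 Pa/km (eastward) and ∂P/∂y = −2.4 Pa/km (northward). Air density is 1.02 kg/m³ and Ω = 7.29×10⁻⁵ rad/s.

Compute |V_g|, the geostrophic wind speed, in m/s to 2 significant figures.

Coriolis parameter at 69°S:
f = 2Ω sin φ = 2 × 7.29×10⁻⁵ × sin 69° = 1.36×10⁻⁴ s⁻¹
In the Southern Hemisphere f is negative: f = −1.36×10⁻⁴ s⁻¹.
Component geostrophic relations (x east, y north):
u_g = −(1/(fρ)) ∂P/∂y,  v_g = (1/(fρ)) ∂P/∂x
u_g = −(−2.4×10⁻³)/(−1.36×10⁻⁴ × 1.02) = −17.3 m/s;  v_g = (−0.37×10⁻³)/(−1.36×10⁻⁴ × 1.02) = 2.66 m/s
|V_g| = √(u_g² + v_g²) = 17.5 m/s

17 m/s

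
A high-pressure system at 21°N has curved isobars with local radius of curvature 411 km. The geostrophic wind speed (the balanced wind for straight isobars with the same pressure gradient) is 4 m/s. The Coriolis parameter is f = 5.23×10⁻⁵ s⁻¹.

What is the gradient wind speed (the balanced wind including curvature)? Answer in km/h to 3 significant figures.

Around a high, pressure-gradient force acts outward with centrifugal, so Coriolis balances both:
fV = (1/ρ)|∂P/∂n| + V²/R  →  V² − fR·V + fR·V_g = 0
With fR = 5.23×10⁻⁵ × 411×10³ m = 21.5 m/s:
V = [fR − √((fR)² − 4 fR V_g)]/2 = [21.5 − √(21.5² − 4×21.5×4)]/2 = 5.31 m/s
Supergeostrophic (V > V_g = 4 m/s), as expected around a high.
Converting: 5.31 m/s × 3.6 = 19.1 km/h

19.1 km/h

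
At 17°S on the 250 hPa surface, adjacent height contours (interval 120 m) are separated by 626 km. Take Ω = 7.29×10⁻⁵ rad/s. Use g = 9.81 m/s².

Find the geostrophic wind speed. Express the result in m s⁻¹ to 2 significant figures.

44 m s⁻¹

Coriolis parameter at 17°S:
f = 2Ω sin φ = 2 × 7.29×10⁻⁵ × sin 17° = 4.26×10⁻⁵ s⁻¹
Height gradient: |∂Z/∂n| = 120 m / 626000 m = 1.92×10⁻⁴
On a pressure surface, geostrophic balance gives V_g = (g/f)|∂Z/∂n|:
V_g = 9.81 × 1.92×10⁻⁴ / 4.26×10⁻⁵ = 44.1 m/s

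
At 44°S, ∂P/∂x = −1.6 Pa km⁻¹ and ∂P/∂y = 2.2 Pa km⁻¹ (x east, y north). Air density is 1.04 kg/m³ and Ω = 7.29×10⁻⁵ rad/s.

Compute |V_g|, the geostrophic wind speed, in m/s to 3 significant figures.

Coriolis parameter at 44°S:
f = 2Ω sin φ = 2 × 7.29×10⁻⁵ × sin 44° = 1.01×10⁻⁴ s⁻¹
In the Southern Hemisphere f is negative: f = −1.01×10⁻⁴ s⁻¹.
Component geostrophic relations (x east, y north):
u_g = −(1/(fρ)) ∂P/∂y,  v_g = (1/(fρ)) ∂P/∂x
u_g = −(2.2×10⁻³)/(−1.01×10⁻⁴ × 1.04) = 20.9 m/s;  v_g = (−1.6×10⁻³)/(−1.01×10⁻⁴ × 1.04) = 15.2 m/s
|V_g| = √(u_g² + v_g²) = 25.8 m/s

25.8 m/s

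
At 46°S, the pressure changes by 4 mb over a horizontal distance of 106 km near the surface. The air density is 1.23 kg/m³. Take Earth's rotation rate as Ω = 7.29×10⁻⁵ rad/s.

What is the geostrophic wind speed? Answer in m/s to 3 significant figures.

29.3 m/s

Coriolis parameter at 46°S:
f = 2Ω sin φ = 2 × 7.29×10⁻⁵ × sin 46° = 1.05×10⁻⁴ s⁻¹
Pressure gradient: |∂P/∂n| = 400 Pa / 106000 m = 3.77×10⁻³ Pa/m
Geostrophic balance (pressure-gradient force = Coriolis force):
V_g = (1/(fρ)) |∂P/∂n| = 3.77×10⁻³ / (1.05×10⁻⁴ × 1.23) = 29.3 m/s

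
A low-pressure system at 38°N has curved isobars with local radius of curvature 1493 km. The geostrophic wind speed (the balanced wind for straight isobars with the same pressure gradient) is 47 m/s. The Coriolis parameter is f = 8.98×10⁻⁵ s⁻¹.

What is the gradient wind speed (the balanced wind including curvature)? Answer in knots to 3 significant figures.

Around a low, centrifugal force acts outward with Coriolis, so pressure-gradient force balances both:
(1/ρ)|∂P/∂n| = fV + V²/R  →  V² + fR·V − fR·V_g = 0
With fR = 8.98×10⁻⁵ × 1493×10³ m = 134 m/s:
V = [−fR + √((fR)² + 4 fR V_g)]/2 = [−134 + √(134² + 4×134×47)]/2 = 36.9 m/s
Subgeostrophic (V < V_g = 47 m/s), as expected around a low.
Converting: 36.9 m/s × 1.944 = 71.7 knots

71.7 knots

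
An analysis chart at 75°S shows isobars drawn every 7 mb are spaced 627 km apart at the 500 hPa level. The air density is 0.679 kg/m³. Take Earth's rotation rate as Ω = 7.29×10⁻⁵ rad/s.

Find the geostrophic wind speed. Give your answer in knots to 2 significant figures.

23 knots

Coriolis parameter at 75°S:
f = 2Ω sin φ = 2 × 7.29×10⁻⁵ × sin 75° = 1.41×10⁻⁴ s⁻¹
Pressure gradient: |∂P/∂n| = 700 Pa / 627000 m = 1.12×10⁻³ Pa/m
Geostrophic balance (pressure-gradient force = Coriolis force):
V_g = (1/(fρ)) |∂P/∂n| = 1.12×10⁻³ / (1.41×10⁻⁴ × 0.679) = 11.7 m/s
Converting: 11.7 m/s × 1.944 = 23 knots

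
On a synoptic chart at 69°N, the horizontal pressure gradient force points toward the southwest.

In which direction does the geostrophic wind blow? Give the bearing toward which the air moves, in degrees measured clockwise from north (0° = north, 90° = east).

The pressure-gradient force points toward the southwest (bearing 225°).
Geostrophic balance: in the Northern Hemisphere the Coriolis force deflects motion to the right, so the geostrophic wind blows 90° to the right of the pressure-gradient force (low pressure on the left).
Rotating 225° by 90° clockwise gives 315° — the wind blows toward the northwest.

315°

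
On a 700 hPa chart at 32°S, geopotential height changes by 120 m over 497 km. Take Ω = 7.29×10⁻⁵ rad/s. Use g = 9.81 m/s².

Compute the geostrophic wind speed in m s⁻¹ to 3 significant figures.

30.7 m s⁻¹

Coriolis parameter at 32°S:
f = 2Ω sin φ = 2 × 7.29×10⁻⁵ × sin 32° = 7.73×10⁻⁵ s⁻¹
Height gradient: |∂Z/∂n| = 120 m / 497000 m = 2.41×10⁻⁴
On a pressure surface, geostrophic balance gives V_g = (g/f)|∂Z/∂n|:
V_g = 9.81 × 2.41×10⁻⁴ / 7.73×10⁻⁵ = 30.7 m/s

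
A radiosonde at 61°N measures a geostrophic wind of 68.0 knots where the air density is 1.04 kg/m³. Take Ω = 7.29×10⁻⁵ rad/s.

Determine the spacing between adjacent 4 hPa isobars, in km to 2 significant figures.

86 km

Coriolis parameter at 61°N:
f = 2Ω sin φ = 2 × 7.29×10⁻⁵ × sin 61° = 1.28×10⁻⁴ s⁻¹
Wind speed in SI: 68.0 knots = 35.0 m/s
Geostrophic balance rearranged: |∂P/∂n| = f ρ V_g
|∂P/∂n| = 1.28×10⁻⁴ × 1.04 × 35.0 = 4.64×10⁻³ Pa/m
Isobar spacing: Δn = ΔP/|∂P/∂n| = 400 Pa / 4.64×10⁻³ Pa/m = 86219 m ≈ 86 km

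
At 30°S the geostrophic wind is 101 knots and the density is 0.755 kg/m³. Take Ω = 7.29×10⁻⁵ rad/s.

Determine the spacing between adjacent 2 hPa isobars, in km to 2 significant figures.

Coriolis parameter at 30°S:
f = 2Ω sin φ = 2 × 7.29×10⁻⁵ × sin 30° = 7.29×10⁻⁵ s⁻¹
Wind speed in SI: 101 knots = 52.0 m/s
Geostrophic balance rearranged: |∂P/∂n| = f ρ V_g
|∂P/∂n| = 7.29×10⁻⁵ × 0.755 × 52.0 = 2.86×10⁻³ Pa/m
Isobar spacing: Δn = ΔP/|∂P/∂n| = 200 Pa / 2.86×10⁻³ Pa/m = 69935 m ≈ 70 km

70 km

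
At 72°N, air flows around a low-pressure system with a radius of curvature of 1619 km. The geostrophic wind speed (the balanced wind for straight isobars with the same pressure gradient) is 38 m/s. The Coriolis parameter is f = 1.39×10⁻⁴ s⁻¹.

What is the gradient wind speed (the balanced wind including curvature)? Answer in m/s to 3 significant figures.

33.1 m/s

Around a low, centrifugal force acts outward with Coriolis, so pressure-gradient force balances both:
(1/ρ)|∂P/∂n| = fV + V²/R  →  V² + fR·V − fR·V_g = 0
With fR = 1.39×10⁻⁴ × 1619×10³ m = 225 m/s:
V = [−fR + √((fR)² + 4 fR V_g)]/2 = [−225 + √(225² + 4×225×38)]/2 = 33.1 m/s
Subgeostrophic (V < V_g = 38 m/s), as expected around a low.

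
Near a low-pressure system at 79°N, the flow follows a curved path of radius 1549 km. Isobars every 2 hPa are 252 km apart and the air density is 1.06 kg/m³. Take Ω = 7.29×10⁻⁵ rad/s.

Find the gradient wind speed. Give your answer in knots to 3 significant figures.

Coriolis parameter at 79°N:
f = 2Ω sin φ = 2 × 7.29×10⁻⁵ × sin 79° = 1.43×10⁻⁴ s⁻¹
Pressure gradient: |∂P/∂n| = 200 Pa / 252000 m = 7.94×10⁻⁴ Pa/m
Geostrophic speed: V_g = |∂P/∂n|/(fρ) = 7.94×10⁻⁴/(1.43×10⁻⁴ × 1.06) = 5.23 m/s
Around a low, centrifugal force acts outward with Coriolis, so pressure-gradient force balances both:
(1/ρ)|∂P/∂n| = fV + V²/R  →  V² + fR·V − fR·V_g = 0
With fR = 1.43×10⁻⁴ × 1549×10³ m = 222 m/s:
V = [−fR + √((fR)² + 4 fR V_g)]/2 = [−222 + √(222² + 4×222×5.23)]/2 = 5.11 m/s
Subgeostrophic (V < V_g = 5.23 m/s), as expected around a low.
Converting: 5.11 m/s × 1.944 = 9.94 knots

9.94 knots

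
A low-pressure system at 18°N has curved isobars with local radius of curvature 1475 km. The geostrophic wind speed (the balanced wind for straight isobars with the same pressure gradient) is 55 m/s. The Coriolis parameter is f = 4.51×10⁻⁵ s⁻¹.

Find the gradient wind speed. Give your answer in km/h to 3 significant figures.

Around a low, centrifugal force acts outward with Coriolis, so pressure-gradient force balances both:
(1/ρ)|∂P/∂n| = fV + V²/R  →  V² + fR·V − fR·V_g = 0
With fR = 4.51×10⁻⁵ × 1475×10³ m = 66.5 m/s:
V = [−fR + √((fR)² + 4 fR V_g)]/2 = [−66.5 + √(66.5² + 4×66.5×55)]/2 = 35.8 m/s
Subgeostrophic (V < V_g = 55 m/s), as expected around a low.
Converting: 35.8 m/s × 3.6 = 129 km/h

129 km/h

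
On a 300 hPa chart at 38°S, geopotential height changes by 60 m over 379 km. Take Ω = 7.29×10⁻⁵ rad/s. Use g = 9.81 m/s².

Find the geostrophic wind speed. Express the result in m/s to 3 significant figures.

Coriolis parameter at 38°S:
f = 2Ω sin φ = 2 × 7.29×10⁻⁵ × sin 38° = 8.98×10⁻⁵ s⁻¹
Height gradient: |∂Z/∂n| = 60 m / 379000 m = 1.58×10⁻⁴
On a pressure surface, geostrophic balance gives V_g = (g/f)|∂Z/∂n|:
V_g = 9.81 × 1.58×10⁻⁴ / 8.98×10⁻⁵ = 17.3 m/s

17.3 m/s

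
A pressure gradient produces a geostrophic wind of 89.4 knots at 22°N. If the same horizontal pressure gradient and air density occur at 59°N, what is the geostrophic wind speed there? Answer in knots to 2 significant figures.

With the same pressure gradient and density, V_g ∝ 1/f ∝ 1/sin φ.
V₂ = V₁ · sin φ₁ / sin φ₂ = 89.4 × sin 22° / sin 59°
V₂ = 89.4 × 0.3746/0.8572 = 39 knots

39 knots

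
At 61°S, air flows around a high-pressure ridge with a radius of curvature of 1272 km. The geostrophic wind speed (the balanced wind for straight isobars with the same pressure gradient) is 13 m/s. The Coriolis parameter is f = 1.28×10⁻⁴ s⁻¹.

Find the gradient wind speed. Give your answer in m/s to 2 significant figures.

14 m/s

Around a high, pressure-gradient force acts outward with centrifugal, so Coriolis balances both:
fV = (1/ρ)|∂P/∂n| + V²/R  →  V² − fR·V + fR·V_g = 0
With fR = 1.28×10⁻⁴ × 1272×10³ m = 163 m/s:
V = [fR − √((fR)² − 4 fR V_g)]/2 = [163 − √(163² − 4×163×13)]/2 = 14.2 m/s
Supergeostrophic (V > V_g = 13 m/s), as expected around a high.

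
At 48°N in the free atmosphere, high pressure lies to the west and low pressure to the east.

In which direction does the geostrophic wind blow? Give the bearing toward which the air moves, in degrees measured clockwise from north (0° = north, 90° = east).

The pressure-gradient force points toward the east (bearing 090°).
Geostrophic balance: in the Northern Hemisphere the Coriolis force deflects motion to the right, so the geostrophic wind blows 90° to the right of the pressure-gradient force (low pressure on the left).
Rotating 090° by 90° clockwise gives 180° — the wind blows toward the south.

180°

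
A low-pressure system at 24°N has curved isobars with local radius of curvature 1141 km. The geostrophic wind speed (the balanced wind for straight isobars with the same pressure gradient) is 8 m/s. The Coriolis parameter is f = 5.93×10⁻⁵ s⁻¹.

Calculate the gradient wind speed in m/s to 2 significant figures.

7.2 m/s

Around a low, centrifugal force acts outward with Coriolis, so pressure-gradient force balances both:
(1/ρ)|∂P/∂n| = fV + V²/R  →  V² + fR·V − fR·V_g = 0
With fR = 5.93×10⁻⁵ × 1141×10³ m = 67.7 m/s:
V = [−fR + √((fR)² + 4 fR V_g)]/2 = [−67.7 + √(67.7² + 4×67.7×8)]/2 = 7.23 m/s
Subgeostrophic (V < V_g = 8 m/s), as expected around a low.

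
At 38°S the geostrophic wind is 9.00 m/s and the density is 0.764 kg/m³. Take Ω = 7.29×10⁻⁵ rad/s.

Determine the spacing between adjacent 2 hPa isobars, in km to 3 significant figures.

324 km

Coriolis parameter at 38°S:
f = 2Ω sin φ = 2 × 7.29×10⁻⁵ × sin 38° = 8.98×10⁻⁵ s⁻¹
Geostrophic balance rearranged: |∂P/∂n| = f ρ V_g
|∂P/∂n| = 8.98×10⁻⁵ × 0.764 × 9.00 = 6.17×10⁻⁴ Pa/m
Isobar spacing: Δn = ΔP/|∂P/∂n| = 200 Pa / 6.17×10⁻⁴ Pa/m = 324037 m ≈ 324 km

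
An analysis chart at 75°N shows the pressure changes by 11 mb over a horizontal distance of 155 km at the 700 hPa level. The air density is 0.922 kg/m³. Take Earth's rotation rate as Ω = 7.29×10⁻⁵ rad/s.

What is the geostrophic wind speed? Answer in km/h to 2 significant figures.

Coriolis parameter at 75°N:
f = 2Ω sin φ = 2 × 7.29×10⁻⁵ × sin 75° = 1.41×10⁻⁴ s⁻¹
Pressure gradient: |∂P/∂n| = 1100 Pa / 155000 m = 7.10×10⁻³ Pa/m
Geostrophic balance (pressure-gradient force = Coriolis force):
V_g = (1/(fρ)) |∂P/∂n| = 7.10×10⁻³ / (1.41×10⁻⁴ × 0.922) = 54.7 m/s
Converting: 54.7 m/s × 3.6 = 200 km/h

200 km/h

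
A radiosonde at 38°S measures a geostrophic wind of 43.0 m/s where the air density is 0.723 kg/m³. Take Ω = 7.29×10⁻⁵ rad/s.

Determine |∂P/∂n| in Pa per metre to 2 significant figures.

Coriolis parameter at 38°S:
f = 2Ω sin φ = 2 × 7.29×10⁻⁵ × sin 38° = 8.98×10⁻⁵ s⁻¹
Geostrophic balance rearranged: |∂P/∂n| = f ρ V_g
|∂P/∂n| = 8.98×10⁻⁵ × 0.723 × 43.0 = 2.79×10⁻³ Pa/m

2.8×10⁻³ Pa/m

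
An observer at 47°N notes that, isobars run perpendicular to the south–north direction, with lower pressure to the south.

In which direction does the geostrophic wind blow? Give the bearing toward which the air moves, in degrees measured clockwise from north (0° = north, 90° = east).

The pressure-gradient force points toward the south (bearing 180°).
Geostrophic balance: in the Northern Hemisphere the Coriolis force deflects motion to the right, so the geostrophic wind blows 90° to the right of the pressure-gradient force (low pressure on the left).
Rotating 180° by 90° clockwise gives 270° — the wind blows toward the west.

270°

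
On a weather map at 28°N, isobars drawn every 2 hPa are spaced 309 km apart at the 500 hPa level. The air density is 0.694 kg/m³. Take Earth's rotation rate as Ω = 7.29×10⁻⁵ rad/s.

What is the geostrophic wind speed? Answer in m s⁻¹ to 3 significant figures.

13.6 m s⁻¹

Coriolis parameter at 28°N:
f = 2Ω sin φ = 2 × 7.29×10⁻⁵ × sin 28° = 6.84×10⁻⁵ s⁻¹
Pressure gradient: |∂P/∂n| = 200 Pa / 309000 m = 6.47×10⁻⁴ Pa/m
Geostrophic balance (pressure-gradient force = Coriolis force):
V_g = (1/(fρ)) |∂P/∂n| = 6.47×10⁻⁴ / (6.84×10⁻⁵ × 0.694) = 13.6 m/s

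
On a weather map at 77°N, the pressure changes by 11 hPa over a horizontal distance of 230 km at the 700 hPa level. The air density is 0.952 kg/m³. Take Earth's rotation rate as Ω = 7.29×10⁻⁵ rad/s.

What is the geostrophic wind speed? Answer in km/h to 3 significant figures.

127 km/h

Coriolis parameter at 77°N:
f = 2Ω sin φ = 2 × 7.29×10⁻⁵ × sin 77° = 1.42×10⁻⁴ s⁻¹
Pressure gradient: |∂P/∂n| = 1100 Pa / 230000 m = 4.78×10⁻³ Pa/m
Geostrophic balance (pressure-gradient force = Coriolis force):
V_g = (1/(fρ)) |∂P/∂n| = 4.78×10⁻³ / (1.42×10⁻⁴ × 0.952) = 35.4 m/s
Converting: 35.4 m/s × 3.6 = 127 km/h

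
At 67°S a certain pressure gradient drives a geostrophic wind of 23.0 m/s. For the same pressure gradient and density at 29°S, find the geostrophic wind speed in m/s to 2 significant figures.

With the same pressure gradient and density, V_g ∝ 1/f ∝ 1/sin φ.
V₂ = V₁ · sin φ₁ / sin φ₂ = 23.0 × sin 67° / sin 29°
V₂ = 23.0 × 0.9205/0.4848 = 44 m/s

44 m/s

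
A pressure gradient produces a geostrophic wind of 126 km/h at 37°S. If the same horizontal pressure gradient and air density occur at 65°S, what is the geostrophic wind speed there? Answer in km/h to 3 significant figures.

83.7 km/h

With the same pressure gradient and density, V_g ∝ 1/f ∝ 1/sin φ.
V₂ = V₁ · sin φ₁ / sin φ₂ = 126 × sin 37° / sin 65°
V₂ = 126 × 0.6018/0.9063 = 83.7 km/h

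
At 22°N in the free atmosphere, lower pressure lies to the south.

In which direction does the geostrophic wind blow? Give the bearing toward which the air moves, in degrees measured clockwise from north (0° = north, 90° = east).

270°

The pressure-gradient force points toward the south (bearing 180°).
Geostrophic balance: in the Northern Hemisphere the Coriolis force deflects motion to the right, so the geostrophic wind blows 90° to the right of the pressure-gradient force (low pressure on the left).
Rotating 180° by 90° clockwise gives 270° — the wind blows toward the west.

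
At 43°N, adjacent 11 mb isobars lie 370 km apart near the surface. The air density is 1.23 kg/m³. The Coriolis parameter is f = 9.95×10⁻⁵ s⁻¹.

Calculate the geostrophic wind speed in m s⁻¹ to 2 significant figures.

24 m s⁻¹

Pressure gradient: |∂P/∂n| = 1100 Pa / 370000 m = 2.97×10⁻³ Pa/m
Geostrophic balance (pressure-gradient force = Coriolis force):
V_g = (1/(fρ)) |∂P/∂n| = 2.97×10⁻³ / (9.95×10⁻⁵ × 1.23) = 24.3 m/s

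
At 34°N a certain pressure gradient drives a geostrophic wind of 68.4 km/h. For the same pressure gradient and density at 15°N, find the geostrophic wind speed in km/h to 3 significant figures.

148 km/h

With the same pressure gradient and density, V_g ∝ 1/f ∝ 1/sin φ.
V₂ = V₁ · sin φ₁ / sin φ₂ = 68.4 × sin 34° / sin 15°
V₂ = 68.4 × 0.5592/0.2588 = 148 km/h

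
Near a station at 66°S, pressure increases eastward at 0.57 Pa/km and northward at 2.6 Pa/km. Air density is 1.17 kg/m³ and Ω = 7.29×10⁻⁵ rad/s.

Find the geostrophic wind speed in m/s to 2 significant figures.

17 m/s

Coriolis parameter at 66°S:
f = 2Ω sin φ = 2 × 7.29×10⁻⁵ × sin 66° = 1.33×10⁻⁴ s⁻¹
In the Southern Hemisphere f is negative: f = −1.33×10⁻⁴ s⁻¹.
Component geostrophic relations (x east, y north):
u_g = −(1/(fρ)) ∂P/∂y,  v_g = (1/(fρ)) ∂P/∂x
u_g = −(2.6×10⁻³)/(−1.33×10⁻⁴ × 1.17) = 16.7 m/s;  v_g = (0.57×10⁻³)/(−1.33×10⁻⁴ × 1.17) = −3.66 m/s
|V_g| = √(u_g² + v_g²) = 17.1 m/s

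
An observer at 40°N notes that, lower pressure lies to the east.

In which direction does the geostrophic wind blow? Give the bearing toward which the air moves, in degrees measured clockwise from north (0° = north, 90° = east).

180°

The pressure-gradient force points toward the east (bearing 090°).
Geostrophic balance: in the Northern Hemisphere the Coriolis force deflects motion to the right, so the geostrophic wind blows 90° to the right of the pressure-gradient force (low pressure on the left).
Rotating 090° by 90° clockwise gives 180° — the wind blows toward the south.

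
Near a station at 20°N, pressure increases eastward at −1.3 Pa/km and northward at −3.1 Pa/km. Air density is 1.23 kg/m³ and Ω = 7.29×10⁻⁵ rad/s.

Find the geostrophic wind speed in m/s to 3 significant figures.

54.8 m/s

Coriolis parameter at 20°N:
f = 2Ω sin φ = 2 × 7.29×10⁻⁵ × sin 20° = 4.99×10⁻⁵ s⁻¹
Component geostrophic relations (x east, y north):
u_g = −(1/(fρ)) ∂P/∂y,  v_g = (1/(fρ)) ∂P/∂x
u_g = −(−3.1×10⁻³)/(4.99×10⁻⁵ × 1.23) = 50.5 m/s;  v_g = (−1.3×10⁻³)/(4.99×10⁻⁵ × 1.23) = −21.2 m/s
|V_g| = √(u_g² + v_g²) = 54.8 m/s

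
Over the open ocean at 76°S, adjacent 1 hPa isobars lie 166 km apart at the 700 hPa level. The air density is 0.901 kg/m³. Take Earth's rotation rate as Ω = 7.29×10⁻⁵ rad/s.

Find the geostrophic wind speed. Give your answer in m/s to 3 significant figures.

Coriolis parameter at 76°S:
f = 2Ω sin φ = 2 × 7.29×10⁻⁵ × sin 76° = 1.41×10⁻⁴ s⁻¹
Pressure gradient: |∂P/∂n| = 100 Pa / 166000 m = 6.02×10⁻⁴ Pa/m
Geostrophic balance (pressure-gradient force = Coriolis force):
V_g = (1/(fρ)) |∂P/∂n| = 6.02×10⁻⁴ / (1.41×10⁻⁴ × 0.901) = 4.73 m/s

4.73 m/s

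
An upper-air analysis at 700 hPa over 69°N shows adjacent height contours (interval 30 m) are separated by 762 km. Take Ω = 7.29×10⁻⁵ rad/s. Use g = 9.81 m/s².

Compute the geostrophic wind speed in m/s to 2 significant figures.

Coriolis parameter at 69°N:
f = 2Ω sin φ = 2 × 7.29×10⁻⁵ × sin 69° = 1.36×10⁻⁴ s⁻¹
Height gradient: |∂Z/∂n| = 30 m / 762000 m = 3.94×10⁻⁵
On a pressure surface, geostrophic balance gives V_g = (g/f)|∂Z/∂n|:
V_g = 9.81 × 3.94×10⁻⁵ / 1.36×10⁻⁴ = 2.84 m/s

2.8 m/s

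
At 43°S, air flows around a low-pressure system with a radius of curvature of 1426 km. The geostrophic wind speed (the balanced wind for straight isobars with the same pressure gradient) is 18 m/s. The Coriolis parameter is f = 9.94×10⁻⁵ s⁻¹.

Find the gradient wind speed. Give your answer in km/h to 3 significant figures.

Around a low, centrifugal force acts outward with Coriolis, so pressure-gradient force balances both:
(1/ρ)|∂P/∂n| = fV + V²/R  →  V² + fR·V − fR·V_g = 0
With fR = 9.94×10⁻⁵ × 1426×10³ m = 142 m/s:
V = [−fR + √((fR)² + 4 fR V_g)]/2 = [−142 + √(142² + 4×142×18)]/2 = 16.2 m/s
Subgeostrophic (V < V_g = 18 m/s), as expected around a low.
Converting: 16.2 m/s × 3.6 = 58.2 km/h

58.2 km/h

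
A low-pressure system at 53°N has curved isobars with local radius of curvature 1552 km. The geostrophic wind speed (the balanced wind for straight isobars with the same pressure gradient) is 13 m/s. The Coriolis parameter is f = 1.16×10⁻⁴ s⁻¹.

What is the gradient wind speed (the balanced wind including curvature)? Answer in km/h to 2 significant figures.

Around a low, centrifugal force acts outward with Coriolis, so pressure-gradient force balances both:
(1/ρ)|∂P/∂n| = fV + V²/R  →  V² + fR·V − fR·V_g = 0
With fR = 1.16×10⁻⁴ × 1552×10³ m = 180 m/s:
V = [−fR + √((fR)² + 4 fR V_g)]/2 = [−180 + √(180² + 4×180×13)]/2 = 12.2 m/s
Subgeostrophic (V < V_g = 13 m/s), as expected around a low.
Converting: 12.2 m/s × 3.6 = 44 km/h

44 km/h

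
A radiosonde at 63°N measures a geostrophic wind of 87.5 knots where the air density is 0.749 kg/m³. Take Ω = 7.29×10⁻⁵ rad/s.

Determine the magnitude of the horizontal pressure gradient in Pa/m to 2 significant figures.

Coriolis parameter at 63°N:
f = 2Ω sin φ = 2 × 7.29×10⁻⁵ × sin 63° = 1.30×10⁻⁴ s⁻¹
Wind speed in SI: 87.5 knots = 45.0 m/s
Geostrophic balance rearranged: |∂P/∂n| = f ρ V_g
|∂P/∂n| = 1.30×10⁻⁴ × 0.749 × 45.0 = 4.38×10⁻³ Pa/m

4.4×10⁻³ Pa/m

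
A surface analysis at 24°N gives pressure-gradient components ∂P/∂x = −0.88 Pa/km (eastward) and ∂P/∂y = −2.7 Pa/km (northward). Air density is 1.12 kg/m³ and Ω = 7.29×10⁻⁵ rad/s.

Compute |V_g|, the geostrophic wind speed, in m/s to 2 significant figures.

43 m/s

Coriolis parameter at 24°N:
f = 2Ω sin φ = 2 × 7.29×10⁻⁵ × sin 24° = 5.93×10⁻⁵ s⁻¹
Component geostrophic relations (x east, y north):
u_g = −(1/(fρ)) ∂P/∂y,  v_g = (1/(fρ)) ∂P/∂x
u_g = −(−2.7×10⁻³)/(5.93×10⁻⁵ × 1.12) = 40.7 m/s;  v_g = (−0.88×10⁻³)/(5.93×10⁻⁵ × 1.12) = −13.2 m/s
|V_g| = √(u_g² + v_g²) = 42.8 m/s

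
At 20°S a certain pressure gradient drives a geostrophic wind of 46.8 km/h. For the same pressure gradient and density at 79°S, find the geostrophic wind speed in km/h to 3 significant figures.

16.3 km/h

With the same pressure gradient and density, V_g ∝ 1/f ∝ 1/sin φ.
V₂ = V₁ · sin φ₁ / sin φ₂ = 46.8 × sin 20° / sin 79°
V₂ = 46.8 × 0.3420/0.9816 = 16.3 km/h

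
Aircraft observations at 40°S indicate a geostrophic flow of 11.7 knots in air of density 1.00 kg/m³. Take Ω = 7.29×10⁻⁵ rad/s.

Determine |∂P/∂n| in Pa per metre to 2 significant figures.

5.6×10⁻⁴ Pa/m

Coriolis parameter at 40°S:
f = 2Ω sin φ = 2 × 7.29×10⁻⁵ × sin 40° = 9.37×10⁻⁵ s⁻¹
Wind speed in SI: 11.7 knots = 6.02 m/s
Geostrophic balance rearranged: |∂P/∂n| = f ρ V_g
|∂P/∂n| = 9.37×10⁻⁵ × 1.00 × 6.02 = 5.64×10⁻⁴ Pa/m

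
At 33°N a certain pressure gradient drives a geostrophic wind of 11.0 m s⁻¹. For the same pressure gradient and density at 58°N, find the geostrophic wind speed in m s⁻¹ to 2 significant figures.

7.1 m s⁻¹

With the same pressure gradient and density, V_g ∝ 1/f ∝ 1/sin φ.
V₂ = V₁ · sin φ₁ / sin φ₂ = 11.0 × sin 33° / sin 58°
V₂ = 11.0 × 0.5446/0.8480 = 7.1 m s⁻¹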